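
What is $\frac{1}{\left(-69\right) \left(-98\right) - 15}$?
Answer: $\frac{1}{6747} \approx 0.00014821$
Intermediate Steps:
$\frac{1}{\left(-69\right) \left(-98\right) - 15} = \frac{1}{6762 - 15} = \frac{1}{6747}$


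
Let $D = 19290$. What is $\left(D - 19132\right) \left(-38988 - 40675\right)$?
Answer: $-12586754$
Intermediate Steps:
$\left(D - 19132\right) \left(-38988 - 40675\right) = \left(19290 - 19132\right) \left(-38988 - 40675\right) = 158 \left(-79663\right) = -12586754$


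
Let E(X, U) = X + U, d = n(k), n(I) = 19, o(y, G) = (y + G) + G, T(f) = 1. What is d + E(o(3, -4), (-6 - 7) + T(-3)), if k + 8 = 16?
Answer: 2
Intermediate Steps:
k = 8 (k = -8 + 16 = 8)
o(y, G) = y + 2*G (o(y, G) = (G + y) + G = y + 2*G)
d = 19
E(X, U) = U + X
d + E(o(3, -4), (-6 - 7) + T(-3)) = 19 + (((-6 - 7) + 1) + (3 + 2*(-4))) = 19 + ((-13 + 1) + (3 - 8)) = 19 + (-12 - 5) = 19 - 17 = 2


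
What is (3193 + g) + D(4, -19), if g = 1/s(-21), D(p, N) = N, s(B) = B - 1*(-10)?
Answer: 34913/11 ≈ 3173.9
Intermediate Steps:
s(B) = 10 + B (s(B) = B + 10 = 10 + B)
g = -1/11 (g = 1/(10 - 21) = 1/(-11) = -1/11 ≈ -0.090909)
(3193 + g) + D(4, -19) = (3193 - 1/11) - 19 = 35122/11 - 19 = 34913/11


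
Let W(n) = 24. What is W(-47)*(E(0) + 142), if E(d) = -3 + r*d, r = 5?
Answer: 3336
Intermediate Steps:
E(d) = -3 + 5*d
W(-47)*(E(0) + 142) = 24*((-3 + 5*0) + 142) = 24*((-3 + 0) + 142) = 24*(-3 + 142) = 24*139 = 3336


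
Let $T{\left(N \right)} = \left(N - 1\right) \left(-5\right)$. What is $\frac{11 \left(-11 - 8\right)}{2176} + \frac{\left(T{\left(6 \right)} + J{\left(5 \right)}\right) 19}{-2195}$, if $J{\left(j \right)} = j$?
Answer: $\frac{73625}{955264} \approx 0.077073$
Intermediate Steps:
$T{\left(N \right)} = 5 - 5 N$ ($T{\left(N \right)} = \left(-1 + N\right) \left(-5\right) = 5 - 5 N$)
$\frac{11 \left(-11 - 8\right)}{2176} + \frac{\left(T{\left(6 \right)} + J{\left(5 \right)}\right) 19}{-2195} = \frac{11 \left(-11 - 8\right)}{2176} + \frac{\left(\left(5 - 30\right) + 5\right) 19}{-2195} = 11 \left(-19\right) \frac{1}{2176} + \left(\left(5 - 30\right) + 5\right) 19 \left(- \frac{1}{2195}\right) = \left(-209\right) \frac{1}{2176} + \left(-25 + 5\right) 19 \left(- \frac{1}{2195}\right) = - \frac{209}{2176} + \left(-20\right) 19 \left(- \frac{1}{2195}\right) = - \frac{209}{2176} - - \frac{76}{439} = - \frac{209}{2176} + \frac{76}{439} = \frac{73625}{955264}$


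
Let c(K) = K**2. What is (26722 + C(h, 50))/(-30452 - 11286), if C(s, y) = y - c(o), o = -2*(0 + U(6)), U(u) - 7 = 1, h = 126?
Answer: -13258/20869 ≈ -0.63530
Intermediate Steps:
U(u) = 8 (U(u) = 7 + 1 = 8)
o = -16 (o = -2*(0 + 8) = -2*8 = -16)
C(s, y) = -256 + y (C(s, y) = y - 1*(-16)**2 = y - 1*256 = y - 256 = -256 + y)
(26722 + C(h, 50))/(-30452 - 11286) = (26722 + (-256 + 50))/(-30452 - 11286) = (26722 - 206)/(-41738) = 26516*(-1/41738) = -13258/20869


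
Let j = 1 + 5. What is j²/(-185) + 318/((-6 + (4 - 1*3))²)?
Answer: 11586/925 ≈ 12.525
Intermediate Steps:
j = 6
j²/(-185) + 318/((-6 + (4 - 1*3))²) = 6²/(-185) + 318/((-6 + (4 - 1*3))²) = 36*(-1/185) + 318/((-6 + (4 - 3))²) = -36/185 + 318/((-6 + 1)²) = -36/185 + 318/((-5)²) = -36/185 + 318/25 = 11586/925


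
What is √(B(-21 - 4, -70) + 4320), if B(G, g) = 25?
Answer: √4345 ≈ 65.917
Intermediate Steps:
√(B(-21 - 4, -70) + 4320) = √(25 + 4320) = √4345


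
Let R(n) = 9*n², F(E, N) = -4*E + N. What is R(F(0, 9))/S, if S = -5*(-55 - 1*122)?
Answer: 243/295 ≈ 0.82373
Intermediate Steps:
F(E, N) = N - 4*E
S = 885 (S = -5*(-55 - 122) = -5*(-177) = 885)
R(F(0, 9))/S = (9*(9 - 4*0)²)/885 = (9*(9 + 0)²)*(1/885) = (9*9²)*(1/885) = (9*81)*(1/885) = 729*(1/885) = 243/295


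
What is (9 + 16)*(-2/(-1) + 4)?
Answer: 150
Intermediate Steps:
(9 + 16)*(-2/(-1) + 4) = 25*(-1*(-2) + 4) = 25*(2 + 4) = 25*6 = 150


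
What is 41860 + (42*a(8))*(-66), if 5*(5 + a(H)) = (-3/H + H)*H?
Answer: 109508/5 ≈ 21902.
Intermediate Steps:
a(H) = -5 + H*(H - 3/H)/5 (a(H) = -5 + ((-3/H + H)*H)/5 = -5 + ((H - 3/H)*H)/5 = -5 + (H*(H - 3/H))/5 = -5 + H*(H - 3/H)/5)
41860 + (42*a(8))*(-66) = 41860 + (42*(-28/5 + (1/5)*8**2))*(-66) = 41860 + (42*(-28/5 + (1/5)*64))*(-66) = 41860 + (42*(-28/5 + 64/5))*(-66) = 41860 + (42*(36/5))*(-66) = 41860 + (1512/5)*(-66) = 41860 - 99792/5 = 109508/5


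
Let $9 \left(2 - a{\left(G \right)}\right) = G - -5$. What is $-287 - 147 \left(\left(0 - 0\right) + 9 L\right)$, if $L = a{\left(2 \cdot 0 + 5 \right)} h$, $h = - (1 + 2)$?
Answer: $3241$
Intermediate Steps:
$a{\left(G \right)} = \frac{13}{9} - \frac{G}{9}$ ($a{\left(G \right)} = 2 - \frac{G - -5}{9} = 2 - \frac{G + 5}{9} = 2 - \frac{5 + G}{9} = 2 - \left(\frac{5}{9} + \frac{G}{9}\right) = \frac{13}{9} - \frac{G}{9}$)
$h = -3$ ($h = \left(-1\right) 3 = -3$)
$L = - \frac{8}{3}$ ($L = \left(\frac{13}{9} - \frac{2 \cdot 0 + 5}{9}\right) \left(-3\right) = \left(\frac{13}{9} - \frac{0 + 5}{9}\right) \left(-3\right) = \left(\frac{13}{9} - \frac{5}{9}\right) \left(-3\right) = \frac{8}{9} \left(-3\right) = - \frac{8}{3} \approx -2.6667$)
$-287 - 147 \left(\left(0 - 0\right) + 9 L\right) = -287 - 147 \left(\left(0 - 0\right) + 9 \left(- \frac{8}{3}\right)\right) = -287 - 147 \left(\left(0 + 0\right) - 24\right) = -287 - 147 \left(0 - 24\right) = -287 - -3528 = -287 + 3528 = 3241$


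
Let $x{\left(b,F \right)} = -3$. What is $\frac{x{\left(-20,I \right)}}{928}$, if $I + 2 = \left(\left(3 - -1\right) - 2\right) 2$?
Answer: $- \frac{3}{928} \approx -0.0032328$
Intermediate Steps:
$I = 2$ ($I = -2 + \left(\left(3 - -1\right) - 2\right) 2 = -2 + \left(\left(3 + 1\right) - 2\right) 2 = -2 + \left(4 - 2\right) 2 = -2 + 2 \cdot 2 = -2 + 4 = 2$)
$\frac{x{\left(-20,I \right)}}{928} = - \frac{3}{928}$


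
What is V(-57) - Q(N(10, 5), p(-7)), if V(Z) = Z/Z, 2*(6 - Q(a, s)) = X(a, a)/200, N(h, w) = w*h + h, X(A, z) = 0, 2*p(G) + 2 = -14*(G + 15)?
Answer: -5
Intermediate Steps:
p(G) = -106 - 7*G (p(G) = -1 + (-14*(G + 15))/2 = -1 + (-14*(15 + G))/2 = -1 + (-210 - 14*G)/2 = -1 + (-105 - 7*G) = -106 - 7*G)
N(h, w) = h + h*w (N(h, w) = h*w + h = h + h*w)
Q(a, s) = 6 (Q(a, s) = 6 - 0/200 = 6 - ½*0 = 6 + 0 = 6)
V(Z) = 1
V(-57) - Q(N(10, 5), p(-7)) = 1 - 1*6 = 1 - 6 = -5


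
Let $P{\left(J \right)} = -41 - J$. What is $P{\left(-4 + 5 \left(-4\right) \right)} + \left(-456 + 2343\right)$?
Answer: $1870$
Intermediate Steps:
$P{\left(-4 + 5 \left(-4\right) \right)} + \left(-456 + 2343\right) = \left(-41 - \left(-4 + 5 \left(-4\right)\right)\right) + \left(-456 + 2343\right) = \left(-41 - \left(-4 - 20\right)\right) + 1887 = \left(-41 - -24\right) + 1887 = \left(-41 + 24\right) + 1887 = -17 + 1887 = 1870$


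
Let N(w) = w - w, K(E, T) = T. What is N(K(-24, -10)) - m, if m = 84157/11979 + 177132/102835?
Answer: -10776149323/1231860465 ≈ -8.7479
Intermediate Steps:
N(w) = 0
m = 10776149323/1231860465 (m = 84157*(1/11979) + 177132*(1/102835) = 84157/11979 + 177132/102835 = 10776149323/1231860465 ≈ 8.7479)
N(K(-24, -10)) - m = 0 - 1*10776149323/1231860465 = 0 - 10776149323/1231860465 = -10776149323/1231860465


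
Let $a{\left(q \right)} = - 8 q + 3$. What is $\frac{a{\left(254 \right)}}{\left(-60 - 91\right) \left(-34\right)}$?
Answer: $- \frac{2029}{5134} \approx -0.39521$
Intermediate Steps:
$a{\left(q \right)} = 3 - 8 q$
$\frac{a{\left(254 \right)}}{\left(-60 - 91\right) \left(-34\right)} = \frac{3 - 2032}{\left(-60 - 91\right) \left(-34\right)} = - \frac{2029}{\left(-151\right) \left(-34\right)} = - \frac{2029}{5134}$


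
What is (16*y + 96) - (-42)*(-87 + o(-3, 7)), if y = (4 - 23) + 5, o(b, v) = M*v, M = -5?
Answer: -5252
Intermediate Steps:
o(b, v) = -5*v
y = -14 (y = -19 + 5 = -14)
(16*y + 96) - (-42)*(-87 + o(-3, 7)) = (16*(-14) + 96) - (-42)*(-87 - 5*7) = (-224 + 96) - (-42)*(-87 - 35) = -128 - (-42)*(-122) = -128 - 1*5124 = -128 - 5124 = -5252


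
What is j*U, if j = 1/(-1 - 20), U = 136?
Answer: -136/21 ≈ -6.4762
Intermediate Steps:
j = -1/21 (j = 1/(-21) = -1/21 ≈ -0.047619)
j*U = -1/21*136 = -136/21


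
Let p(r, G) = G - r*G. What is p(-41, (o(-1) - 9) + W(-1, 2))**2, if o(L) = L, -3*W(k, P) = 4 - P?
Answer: 200704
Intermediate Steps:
W(k, P) = -4/3 + P/3 (W(k, P) = -(4 - P)/3 = -4/3 + P/3)
p(r, G) = G - G*r
p(-41, (o(-1) - 9) + W(-1, 2))**2 = (((-1 - 9) + (-4/3 + (1/3)*2))*(1 - 1*(-41)))**2 = ((-10 + (-4/3 + 2/3))*(1 + 41))**2 = ((-10 - 2/3)*42)**2 = (-32/3*42)**2 = (-448)**2 = 200704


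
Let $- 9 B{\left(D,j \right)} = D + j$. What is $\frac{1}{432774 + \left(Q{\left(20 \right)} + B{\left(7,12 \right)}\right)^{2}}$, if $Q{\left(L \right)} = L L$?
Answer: $\frac{81}{47878255} \approx 1.6918 \cdot 10^{-6}$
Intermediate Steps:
$B{\left(D,j \right)} = - \frac{D}{9} - \frac{j}{9}$ ($B{\left(D,j \right)} = - \frac{D + j}{9} = - \frac{D}{9} - \frac{j}{9}$)
$Q{\left(L \right)} = L^{2}$
$\frac{1}{432774 + \left(Q{\left(20 \right)} + B{\left(7,12 \right)}\right)^{2}} = \frac{1}{432774 + \left(20^{2} - \frac{19}{9}\right)^{2}} = \frac{1}{432774 + \left(400 - \frac{19}{9}\right)^{2}} = \frac{1}{432774 + \left(\frac{3581}{9}\right)^{2}} = \frac{1}{432774 + \frac{12823561}{81}} = \frac{1}{\frac{47878255}{81}} = \frac{81}{47878255}$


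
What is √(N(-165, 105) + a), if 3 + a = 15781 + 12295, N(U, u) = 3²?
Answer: √28082 ≈ 167.58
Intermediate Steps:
N(U, u) = 9
a = 28073 (a = -3 + (15781 + 12295) = -3 + 28076 = 28073)
√(N(-165, 105) + a) = √(9 + 28073) = √28082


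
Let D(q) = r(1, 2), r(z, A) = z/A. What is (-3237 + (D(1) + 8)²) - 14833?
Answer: -71991/4 ≈ -17998.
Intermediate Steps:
D(q) = ½ (D(q) = 1/2 = 1*(½) = ½)
(-3237 + (D(1) + 8)²) - 14833 = (-3237 + (½ + 8)²) - 14833 = (-3237 + (17/2)²) - 14833 = (-3237 + 289/4) - 14833 = -12659/4 - 14833 = -71991/4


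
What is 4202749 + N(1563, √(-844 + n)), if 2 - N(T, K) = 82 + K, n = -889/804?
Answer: 4202669 - I*√136572465/402 ≈ 4.2027e+6 - 29.071*I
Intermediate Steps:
n = -889/804 (n = -889*1/804 = -889/804 ≈ -1.1057)
N(T, K) = -80 - K (N(T, K) = 2 - (82 + K) = 2 + (-82 - K) = -80 - K)
4202749 + N(1563, √(-844 + n)) = 4202749 + (-80 - √(-844 - 889/804)) = 4202749 + (-80 - √(-679465/804)) = 4202749 + (-80 - I*√136572465/402) = 4202669 - I*√136572465/402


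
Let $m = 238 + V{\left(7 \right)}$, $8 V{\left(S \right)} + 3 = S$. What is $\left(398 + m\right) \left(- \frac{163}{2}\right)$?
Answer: $- \frac{207499}{4} \approx -51875.0$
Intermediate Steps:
$V{\left(S \right)} = - \frac{3}{8} + \frac{S}{8}$
$m = \frac{477}{2}$ ($m = 238 + \left(- \frac{3}{8} + \frac{1}{8} \cdot 7\right) = 238 + \left(- \frac{3}{8} + \frac{7}{8}\right) = 238 + \frac{1}{2} = \frac{477}{2} \approx 238.5$)
$\left(398 + m\right) \left(- \frac{163}{2}\right) = \left(398 + \frac{477}{2}\right) \left(- \frac{163}{2}\right) = \frac{1273 \left(\left(-163\right) \frac{1}{2}\right)}{2} = \frac{1273}{2} \left(- \frac{163}{2}\right) = - \frac{207499}{4}$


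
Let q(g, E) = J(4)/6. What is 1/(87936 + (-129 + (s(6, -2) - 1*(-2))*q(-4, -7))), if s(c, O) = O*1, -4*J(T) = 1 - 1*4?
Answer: 1/87807 ≈ 1.1389e-5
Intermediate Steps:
J(T) = ¾ (J(T) = -(1 - 1*4)/4 = -(1 - 4)/4 = -¼*(-3) = ¾)
s(c, O) = O
q(g, E) = ⅛ (q(g, E) = (¾)/6 = (¾)*(⅙) = ⅛)
1/(87936 + (-129 + (s(6, -2) - 1*(-2))*q(-4, -7))) = 1/(87936 + (-129 + (-2 - 1*(-2))*(⅛))) = 1/(87936 + (-129 + (-2 + 2)*(⅛))) = 1/(87936 + (-129 + 0*(⅛))) = 1/(87936 + (-129 + 0)) = 1/(87936 - 129) = 1/87807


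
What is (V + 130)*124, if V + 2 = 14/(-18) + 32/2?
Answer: 159836/9 ≈ 17760.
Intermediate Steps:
V = 119/9 (V = -2 + (14/(-18) + 32/2) = -2 + (14*(-1/18) + 32*(½)) = -2 + (-7/9 + 16) = -2 + 137/9 = 119/9 ≈ 13.222)
(V + 130)*124 = (119/9 + 130)*124 = (1289/9)*124 = 159836/9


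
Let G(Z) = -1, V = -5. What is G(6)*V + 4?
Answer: 9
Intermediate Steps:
G(6)*V + 4 = -1*(-5) + 4 = 5 + 4 = 9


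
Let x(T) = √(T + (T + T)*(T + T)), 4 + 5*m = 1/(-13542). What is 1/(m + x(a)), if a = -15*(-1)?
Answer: 3667782990/4192015070939 + 4584644100*√915/4192015070939 ≈ 0.033957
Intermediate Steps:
m = -54169/67710 (m = -⅘ + (⅕)/(-13542) = -⅘ + (⅕)*(-1/13542) = -⅘ - 1/67710 = -54169/67710 ≈ -0.80001)
a = 15
x(T) = √(T + 4*T²) (x(T) = √(T + (2*T)*(2*T)) = √(T + 4*T²))
1/(m + x(a)) = 1/(-54169/67710 + √(15*(1 + 4*15))) = 1/(-54169/67710 + √(15*(1 + 60))) = 1/(-54169/67710 + √(15*61)) = 1/(-54169/67710 + √915)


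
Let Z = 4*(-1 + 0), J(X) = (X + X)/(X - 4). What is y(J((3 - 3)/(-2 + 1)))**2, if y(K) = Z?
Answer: 16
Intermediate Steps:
J(X) = 2*X/(-4 + X) (J(X) = (2*X)/(-4 + X) = 2*X/(-4 + X))
Z = -4 (Z = 4*(-1) = -4)
y(K) = -4
y(J((3 - 3)/(-2 + 1)))**2 = (-4)**2 = 16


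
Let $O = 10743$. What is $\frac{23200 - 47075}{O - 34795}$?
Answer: $\frac{23875}{24052} \approx 0.99264$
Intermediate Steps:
$\frac{23200 - 47075}{O - 34795} = \frac{23200 - 47075}{10743 - 34795} = - \frac{23875}{-24052} = \left(-23875\right) \left(- \frac{1}{24052}\right) = \frac{23875}{24052}$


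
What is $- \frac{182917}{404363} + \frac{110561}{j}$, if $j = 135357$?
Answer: $\frac{19947681274}{54733362591} \approx 0.36445$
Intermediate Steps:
$- \frac{182917}{404363} + \frac{110561}{j} = - \frac{182917}{404363} + \frac{110561}{135357} = \frac{19947681274}{54733362591}$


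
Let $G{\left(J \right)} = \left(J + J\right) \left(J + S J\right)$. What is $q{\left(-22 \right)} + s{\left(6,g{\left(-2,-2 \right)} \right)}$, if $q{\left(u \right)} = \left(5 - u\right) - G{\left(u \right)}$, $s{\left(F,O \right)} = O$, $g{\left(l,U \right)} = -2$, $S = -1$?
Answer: $25$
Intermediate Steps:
$G{\left(J \right)} = 0$ ($G{\left(J \right)} = \left(J + J\right) \left(J - J\right) = 2 J 0 = 0$)
$q{\left(u \right)} = 5 - u$ ($q{\left(u \right)} = \left(5 - u\right) - 0 = \left(5 - u\right) + 0 = 5 - u$)
$q{\left(-22 \right)} + s{\left(6,g{\left(-2,-2 \right)} \right)} = \left(5 - -22\right) - 2 = \left(5 + 22\right) - 2 = 27 - 2 = 25$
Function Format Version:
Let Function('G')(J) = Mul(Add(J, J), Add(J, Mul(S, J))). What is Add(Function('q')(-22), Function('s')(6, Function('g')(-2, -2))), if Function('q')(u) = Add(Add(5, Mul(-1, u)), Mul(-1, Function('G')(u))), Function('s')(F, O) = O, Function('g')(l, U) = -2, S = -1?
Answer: 25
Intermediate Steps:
Function('G')(J) = 0 (Function('G')(J) = Mul(Add(J, J), Add(J, Mul(-1, J))) = Mul(Mul(2, J), 0) = 0)
Function('q')(u) = Add(5, Mul(-1, u)) (Function('q')(u) = Add(Add(5, Mul(-1, u)), Mul(-1, 0)) = Add(Add(5, Mul(-1, u)), 0) = Add(5, Mul(-1, u)))
Add(Function('q')(-22), Function('s')(6, Function('g')(-2, -2))) = Add(Add(5, Mul(-1, -22)), -2) = Add(Add(5, 22), -2) = Add(27, -2) = 25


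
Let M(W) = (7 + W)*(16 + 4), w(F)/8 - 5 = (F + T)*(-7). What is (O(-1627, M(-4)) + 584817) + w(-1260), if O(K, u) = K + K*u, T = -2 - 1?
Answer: 556338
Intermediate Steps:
T = -3
w(F) = 208 - 56*F (w(F) = 40 + 8*((F - 3)*(-7)) = 40 + 8*((-3 + F)*(-7)) = 40 + 8*(21 - 7*F) = 40 + (168 - 56*F) = 208 - 56*F)
M(W) = 140 + 20*W (M(W) = (7 + W)*20 = 140 + 20*W)
(O(-1627, M(-4)) + 584817) + w(-1260) = (-1627*(1 + (140 + 20*(-4))) + 584817) + (208 - 56*(-1260)) = (-1627*(1 + (140 - 80)) + 584817) + (208 + 70560) = (-1627*(1 + 60) + 584817) + 70768 = (-1627*61 + 584817) + 70768 = (-99247 + 584817) + 70768 = 485570 + 70768 = 556338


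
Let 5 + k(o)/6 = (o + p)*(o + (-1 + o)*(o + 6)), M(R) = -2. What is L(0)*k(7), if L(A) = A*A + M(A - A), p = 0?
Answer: -7080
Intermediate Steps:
k(o) = -30 + 6*o*(o + (-1 + o)*(6 + o)) (k(o) = -30 + 6*((o + 0)*(o + (-1 + o)*(o + 6))) = -30 + 6*(o*(o + (-1 + o)*(6 + o))) = -30 + 6*o*(o + (-1 + o)*(6 + o)))
L(A) = -2 + A² (L(A) = A*A - 2 = A² - 2 = -2 + A²)
L(0)*k(7) = (-2 + 0²)*(-30 - 36*7 + 6*7³ + 36*7²) = (-2 + 0)*(-30 - 252 + 6*343 + 36*49) = -2*(-30 - 252 + 2058 + 1764) = -2*3540 = -7080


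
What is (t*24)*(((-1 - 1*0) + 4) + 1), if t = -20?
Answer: -1920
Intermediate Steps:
(t*24)*(((-1 - 1*0) + 4) + 1) = (-20*24)*(((-1 - 1*0) + 4) + 1) = -480*(((-1 + 0) + 4) + 1) = -480*((-1 + 4) + 1) = -480*(3 + 1) = -480*4 = -1920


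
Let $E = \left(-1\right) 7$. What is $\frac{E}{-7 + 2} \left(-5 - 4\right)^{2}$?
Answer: $\frac{567}{5} \approx 113.4$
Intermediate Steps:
$E = -7$
$\frac{E}{-7 + 2} \left(-5 - 4\right)^{2} = - \frac{7}{-7 + 2} \left(-5 - 4\right)^{2} = - \frac{7}{-5} \left(-9\right)^{2} = \left(-7\right) \left(- \frac{1}{5}\right) 81 = \frac{7}{5} \cdot 81 = \frac{567}{5}$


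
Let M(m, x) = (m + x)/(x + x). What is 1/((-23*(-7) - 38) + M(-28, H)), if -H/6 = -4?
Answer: 12/1475 ≈ 0.0081356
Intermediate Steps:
H = 24 (H = -6*(-4) = 24)
M(m, x) = (m + x)/(2*x) (M(m, x) = (m + x)/((2*x)) = (m + x)*(1/(2*x)) = (m + x)/(2*x))
1/((-23*(-7) - 38) + M(-28, H)) = 1/((-23*(-7) - 38) + (½)*(-28 + 24)/24) = 1/((161 - 38) + (½)*(1/24)*(-4)) = 1/(123 - 1/12) = 1/(1475/12) = 12/1475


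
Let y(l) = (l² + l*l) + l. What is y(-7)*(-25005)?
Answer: -2275455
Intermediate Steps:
y(l) = l + 2*l² (y(l) = (l² + l²) + l = 2*l² + l = l + 2*l²)
y(-7)*(-25005) = -7*(1 + 2*(-7))*(-25005) = -7*(1 - 14)*(-25005) = -7*(-13)*(-25005) = 91*(-25005) = -2275455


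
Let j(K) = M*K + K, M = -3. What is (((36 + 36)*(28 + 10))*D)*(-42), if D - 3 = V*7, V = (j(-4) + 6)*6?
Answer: -67912992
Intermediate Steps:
j(K) = -2*K (j(K) = -3*K + K = -2*K)
V = 84 (V = (-2*(-4) + 6)*6 = (8 + 6)*6 = 14*6 = 84)
D = 591 (D = 3 + 84*7 = 3 + 588 = 591)
(((36 + 36)*(28 + 10))*D)*(-42) = (((36 + 36)*(28 + 10))*591)*(-42) = ((72*38)*591)*(-42) = (2736*591)*(-42) = 1616976*(-42) = -67912992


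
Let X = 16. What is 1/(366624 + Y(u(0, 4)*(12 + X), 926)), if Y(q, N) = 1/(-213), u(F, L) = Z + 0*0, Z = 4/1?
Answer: 213/78090911 ≈ 2.7276e-6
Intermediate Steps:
Z = 4 (Z = 4*1 = 4)
u(F, L) = 4 (u(F, L) = 4 + 0*0 = 4 + 0 = 4)
Y(q, N) = -1/213
1/(366624 + Y(u(0, 4)*(12 + X), 926)) = 1/(366624 - 1/213) = 1/(78090911/213) = 213/78090911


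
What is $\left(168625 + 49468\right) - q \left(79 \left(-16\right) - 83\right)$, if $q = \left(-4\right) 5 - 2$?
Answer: $188459$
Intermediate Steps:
$q = -22$ ($q = -20 - 2 = -22$)
$\left(168625 + 49468\right) - q \left(79 \left(-16\right) - 83\right) = \left(168625 + 49468\right) - - 22 \left(79 \left(-16\right) - 83\right) = 218093 - - 22 \left(-1264 - 83\right) = 218093 - \left(-22\right) \left(-1347\right) = 218093 - 29634 = 188459$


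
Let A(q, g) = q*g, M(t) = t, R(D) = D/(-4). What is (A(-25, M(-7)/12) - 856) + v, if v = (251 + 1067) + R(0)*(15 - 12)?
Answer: 5719/12 ≈ 476.58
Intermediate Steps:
R(D) = -D/4 (R(D) = D*(-¼) = -D/4)
A(q, g) = g*q
v = 1318 (v = (251 + 1067) + (-¼*0)*(15 - 12) = 1318 + 0*3 = 1318 + 0 = 1318)
(A(-25, M(-7)/12) - 856) + v = (-7/12*(-25) - 856) + 1318 = (175/12 - 856) + 1318 = -10097/12 + 1318 = 5719/12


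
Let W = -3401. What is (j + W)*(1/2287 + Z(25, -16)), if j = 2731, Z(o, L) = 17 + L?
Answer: -1532960/2287 ≈ -670.29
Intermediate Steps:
(j + W)*(1/2287 + Z(25, -16)) = (2731 - 3401)*(1/2287 + (17 - 16)) = -670*(1/2287 + 1) = -670*2288/2287 = -1532960/2287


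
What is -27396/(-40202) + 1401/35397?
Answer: 171009869/237171699 ≈ 0.72104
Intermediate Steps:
-27396/(-40202) + 1401/35397 = -27396*(-1/40202) + 1401*(1/35397) = 13698/20101 + 467/11799 = 171009869/237171699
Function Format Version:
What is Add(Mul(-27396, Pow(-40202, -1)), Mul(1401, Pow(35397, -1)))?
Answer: Rational(171009869, 237171699) ≈ 0.72104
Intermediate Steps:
Add(Mul(-27396, Pow(-40202, -1)), Mul(1401, Pow(35397, -1))) = Add(Mul(-27396, Rational(-1, 40202)), Mul(1401, Rational(1, 35397))) = Add(Rational(13698, 20101), Rational(467, 11799)) = Rational(171009869, 237171699)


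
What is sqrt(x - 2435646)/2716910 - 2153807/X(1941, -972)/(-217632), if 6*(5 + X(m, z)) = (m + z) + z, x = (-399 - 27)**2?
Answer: -2153807/1196976 + I*sqrt(2254170)/2716910 ≈ -1.7994 + 0.00055261*I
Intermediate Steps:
x = 181476 (x = (-426)**2 = 181476)
X(m, z) = -5 + z/3 + m/6 (X(m, z) = -5 + ((m + z) + z)/6 = -5 + (m + 2*z)/6 = -5 + (z/3 + m/6) = -5 + z/3 + m/6)
sqrt(x - 2435646)/2716910 - 2153807/X(1941, -972)/(-217632) = sqrt(181476 - 2435646)/2716910 - 2153807/(-5 + (1/3)*(-972) + (1/6)*1941)/(-217632) = sqrt(-2254170)*(1/2716910) - 2153807/(-5 - 324 + 647/2)*(-1/217632) = (I*sqrt(2254170))*(1/2716910) - 2153807/(-11/2)*(-1/217632) = I*sqrt(2254170)/2716910 - 2153807*(-2/11)*(-1/217632) = I*sqrt(2254170)/2716910 + (4307614/11)*(-1/217632) = I*sqrt(2254170)/2716910 - 2153807/1196976 = -2153807/1196976 + I*sqrt(2254170)/2716910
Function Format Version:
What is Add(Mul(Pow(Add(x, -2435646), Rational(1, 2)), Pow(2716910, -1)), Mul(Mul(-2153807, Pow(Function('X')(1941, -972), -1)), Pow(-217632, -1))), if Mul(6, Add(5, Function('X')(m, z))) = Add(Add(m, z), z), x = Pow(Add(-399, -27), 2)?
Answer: Add(Rational(-2153807, 1196976), Mul(Rational(1, 2716910), I, Pow(2254170, Rational(1, 2)))) ≈ Add(-1.7994, Mul(0.00055261, I))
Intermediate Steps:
x = 181476 (x = Pow(-426, 2) = 181476)
Function('X')(m, z) = Add(-5, Mul(Rational(1, 3), z), Mul(Rational(1, 6), m)) (Function('X')(m, z) = Add(-5, Mul(Rational(1, 6), Add(Add(m, z), z))) = Add(-5, Mul(Rational(1, 6), Add(m, Mul(2, z)))) = Add(-5, Add(Mul(Rational(1, 3), z), Mul(Rational(1, 6), m))) = Add(-5, Mul(Rational(1, 3), z), Mul(Rational(1, 6), m)))
Add(Mul(Pow(Add(x, -2435646), Rational(1, 2)), Pow(2716910, -1)), Mul(Mul(-2153807, Pow(Function('X')(1941, -972), -1)), Pow(-217632, -1))) = Add(Mul(Pow(Add(181476, -2435646), Rational(1, 2)), Pow(2716910, -1)), Mul(Mul(-2153807, Pow(Add(-5, Mul(Rational(1, 3), -972), Mul(Rational(1, 6), 1941)), -1)), Pow(-217632, -1))) = Add(Mul(Pow(-2254170, Rational(1, 2)), Rational(1, 2716910)), Mul(Mul(-2153807, Pow(Add(-5, -324, Rational(647, 2)), -1)), Rational(-1, 217632))) = Add(Mul(Mul(I, Pow(2254170, Rational(1, 2))), Rational(1, 2716910)), Mul(Mul(-2153807, Pow(Rational(-11, 2), -1)), Rational(-1, 217632))) = Add(Mul(Rational(1, 2716910), I, Pow(2254170, Rational(1, 2))), Mul(Mul(-2153807, Rational(-2, 11)), Rational(-1, 217632))) = Add(Mul(Rational(1, 2716910), I, Pow(2254170, Rational(1, 2))), Mul(Rational(4307614, 11), Rational(-1, 217632))) = Add(Mul(Rational(1, 2716910), I, Pow(2254170, Rational(1, 2))), Rational(-2153807, 1196976)) = Add(Rational(-2153807, 1196976), Mul(Rational(1, 2716910), I, Pow(2254170, Rational(1, 2))))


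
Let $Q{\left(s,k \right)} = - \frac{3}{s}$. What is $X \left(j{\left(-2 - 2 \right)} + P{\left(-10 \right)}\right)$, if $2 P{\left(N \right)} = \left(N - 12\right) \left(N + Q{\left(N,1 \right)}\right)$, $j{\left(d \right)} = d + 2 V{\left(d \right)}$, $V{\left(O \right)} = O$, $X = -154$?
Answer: $- \frac{72919}{5} \approx -14584.0$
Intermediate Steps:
$j{\left(d \right)} = 3 d$ ($j{\left(d \right)} = d + 2 d = 3 d$)
$P{\left(N \right)} = \frac{\left(-12 + N\right) \left(N - \frac{3}{N}\right)}{2}$ ($P{\left(N \right)} = \frac{\left(N - 12\right) \left(N - \frac{3}{N}\right)}{2} = \frac{\left(-12 + N\right) \left(N - \frac{3}{N}\right)}{2}$)
$X \left(j{\left(-2 - 2 \right)} + P{\left(-10 \right)}\right) = - 154 \left(3 \left(-2 - 2\right) + \frac{36 - 10 \left(-3 + \left(-10\right)^{2} - -120\right)}{2 \left(-10\right)}\right) = - 154 \left(3 \left(-4\right) + \frac{1}{2} \left(- \frac{1}{10}\right) \left(36 - 10 \left(-3 + 100 + 120\right)\right)\right) = - 154 \left(-12 + \frac{1}{2} \left(- \frac{1}{10}\right) \left(36 - 2170\right)\right) = - 154 \left(-12 + \frac{1}{2} \left(- \frac{1}{10}\right) \left(-2134\right)\right) = - 154 \left(-12 + \frac{1067}{10}\right) = \left(-154\right) \frac{947}{10} = - \frac{72919}{5}$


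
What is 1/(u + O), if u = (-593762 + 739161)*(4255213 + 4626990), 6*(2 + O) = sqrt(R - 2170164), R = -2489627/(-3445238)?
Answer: 32035672068552473832/41372899059990482905422442516721 - 6*I*sqrt(25759110829999703390)/206864495299952414527112212583605 ≈ 7.7432e-13 - 1.4721e-22*I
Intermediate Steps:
R = 2489627/3445238 (R = -2489627*(-1/3445238) = 2489627/3445238 ≈ 0.72263)
O = -2 + I*sqrt(25759110829999703390)/20671428 (O = -2 + sqrt(2489627/3445238 - 2170164)/6 = -2 + sqrt(-7476728989405/3445238)/6 = -2 + (I*sqrt(25759110829999703390)/3445238)/6 = -2 + I*sqrt(25759110829999703390)/20671428 ≈ -2.0 + 245.52*I)
u = 1291463433997 (u = 145399*8882203 = 1291463433997)
1/(u + O) = 1/(1291463433997 + (-2 + I*sqrt(25759110829999703390)/20671428)) = 1/(1291463433995 + I*sqrt(25759110829999703390)/20671428)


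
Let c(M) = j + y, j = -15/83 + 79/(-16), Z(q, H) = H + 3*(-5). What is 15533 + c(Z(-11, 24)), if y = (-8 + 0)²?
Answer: 20706019/1328 ≈ 15592.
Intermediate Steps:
y = 64 (y = (-8)² = 64)
Z(q, H) = -15 + H (Z(q, H) = H - 15 = -15 + H)
j = -6797/1328 (j = -15*1/83 + 79*(-1/16) = -15/83 - 79/16 = -6797/1328 ≈ -5.1182)
c(M) = 78195/1328 (c(M) = -6797/1328 + 64 = 78195/1328)
15533 + c(Z(-11, 24)) = 15533 + 78195/1328 = 20706019/1328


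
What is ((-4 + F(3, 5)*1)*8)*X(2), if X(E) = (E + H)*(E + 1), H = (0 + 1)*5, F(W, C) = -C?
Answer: -1512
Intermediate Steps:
H = 5 (H = 1*5 = 5)
X(E) = (1 + E)*(5 + E) (X(E) = (E + 5)*(E + 1) = (5 + E)*(1 + E) = (1 + E)*(5 + E))
((-4 + F(3, 5)*1)*8)*X(2) = ((-4 - 1*5*1)*8)*(5 + 2**2 + 6*2) = ((-4 - 5*1)*8)*(5 + 4 + 12) = ((-4 - 5)*8)*21 = -9*8*21 = -72*21 = -1512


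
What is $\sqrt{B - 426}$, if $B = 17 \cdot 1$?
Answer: $i \sqrt{409} \approx 20.224 i$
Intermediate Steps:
$B = 17$
$\sqrt{B - 426} = \sqrt{17 - 426} = \sqrt{-409} = i \sqrt{409}$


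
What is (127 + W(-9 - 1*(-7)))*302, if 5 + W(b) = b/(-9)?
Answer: 332200/9 ≈ 36911.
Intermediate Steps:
W(b) = -5 - b/9 (W(b) = -5 + b/(-9) = -5 + b*(-⅑) = -5 - b/9)
(127 + W(-9 - 1*(-7)))*302 = (127 + (-5 - (-9 - 1*(-7))/9))*302 = (127 + (-5 - (-9 + 7)/9))*302 = (127 + (-5 - ⅑*(-2)))*302 = (127 + (-5 + 2/9))*302 = (127 - 43/9)*302 = (1100/9)*302 = 332200/9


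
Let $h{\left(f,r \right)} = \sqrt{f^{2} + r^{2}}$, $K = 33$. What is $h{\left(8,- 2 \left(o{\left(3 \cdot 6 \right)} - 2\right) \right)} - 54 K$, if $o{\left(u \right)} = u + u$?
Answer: $-1782 + 4 \sqrt{293} \approx -1713.5$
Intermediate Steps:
$o{\left(u \right)} = 2 u$
$h{\left(8,- 2 \left(o{\left(3 \cdot 6 \right)} - 2\right) \right)} - 54 K = \sqrt{8^{2} + \left(- 2 \left(2 \cdot 3 \cdot 6 - 2\right)\right)^{2}} - 1782 = \sqrt{64 + \left(- 2 \left(2 \cdot 18 - 2\right)\right)^{2}} - 1782 = \sqrt{64 + \left(- 2 \left(36 - 2\right)\right)^{2}} - 1782 = \sqrt{64 + \left(\left(-2\right) 34\right)^{2}} - 1782 = \sqrt{64 + \left(-68\right)^{2}} - 1782 = \sqrt{64 + 4624} - 1782 = \sqrt{4688} - 1782 = 4 \sqrt{293} - 1782 = -1782 + 4 \sqrt{293}$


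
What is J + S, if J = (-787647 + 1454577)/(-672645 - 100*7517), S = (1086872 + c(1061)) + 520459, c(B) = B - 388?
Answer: 458070358090/284869 ≈ 1.6080e+6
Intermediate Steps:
c(B) = -388 + B
S = 1608004 (S = (1086872 + (-388 + 1061)) + 520459 = (1086872 + 673) + 520459 = 1087545 + 520459 = 1608004)
J = -133386/284869 (J = 666930/(-672645 - 751700) = 666930/(-1424345) = 666930*(-1/1424345) = -133386/284869 ≈ -0.46824)
J + S = -133386/284869 + 1608004 = 458070358090/284869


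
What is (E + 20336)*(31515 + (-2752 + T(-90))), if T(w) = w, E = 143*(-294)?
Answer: -622376138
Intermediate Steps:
E = -42042
(E + 20336)*(31515 + (-2752 + T(-90))) = (-42042 + 20336)*(31515 + (-2752 - 90)) = -21706*(31515 - 2842) = -21706*28673 = -622376138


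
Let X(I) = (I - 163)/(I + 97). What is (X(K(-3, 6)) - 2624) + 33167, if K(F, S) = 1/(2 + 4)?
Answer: 17805592/583 ≈ 30541.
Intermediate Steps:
K(F, S) = ⅙ (K(F, S) = 1/6 = ⅙)
X(I) = (-163 + I)/(97 + I)
(X(K(-3, 6)) - 2624) + 33167 = ((-163 + ⅙)/(97 + ⅙) - 2624) + 33167 = (-977/6/(583/6) - 2624) + 33167 = ((6/583)*(-977/6) - 2624) + 33167 = (-977/583 - 2624) + 33167 = -1530769/583 + 33167 = 17805592/583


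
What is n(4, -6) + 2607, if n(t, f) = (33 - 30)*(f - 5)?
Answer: 2574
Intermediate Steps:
n(t, f) = -15 + 3*f (n(t, f) = 3*(-5 + f) = -15 + 3*f)
n(4, -6) + 2607 = (-15 + 3*(-6)) + 2607 = (-15 - 18) + 2607 = -33 + 2607 = 2574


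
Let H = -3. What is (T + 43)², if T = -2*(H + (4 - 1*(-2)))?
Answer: 1369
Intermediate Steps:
T = -6 (T = -2*(-3 + (4 - 1*(-2))) = -2*(-3 + (4 + 2)) = -2*(-3 + 6) = -2*3 = -6)
(T + 43)² = (-6 + 43)² = 37² = 1369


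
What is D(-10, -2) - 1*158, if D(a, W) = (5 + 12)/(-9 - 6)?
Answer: -2387/15 ≈ -159.13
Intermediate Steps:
D(a, W) = -17/15 (D(a, W) = 17/(-15) = 17*(-1/15) = -17/15)
D(-10, -2) - 1*158 = -17/15 - 1*158 = -17/15 - 158 = -2387/15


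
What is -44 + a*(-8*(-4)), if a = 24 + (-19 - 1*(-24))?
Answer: 884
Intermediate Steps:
a = 29 (a = 24 + (-19 + 24) = 24 + 5 = 29)
-44 + a*(-8*(-4)) = -44 + 29*(-8*(-4)) = -44 + 29*32 = -44 + 928 = 884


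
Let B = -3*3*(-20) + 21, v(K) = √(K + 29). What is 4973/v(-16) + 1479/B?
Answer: 493/67 + 4973*√13/13 ≈ 1386.6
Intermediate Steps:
v(K) = √(29 + K)
B = 201 (B = -9*(-20) + 21 = 180 + 21 = 201)
4973/v(-16) + 1479/B = 4973/(√(29 - 16)) + 1479/201 = 4973/(√13) + 1479*(1/201) = 4973*(√13/13) + 493/67 = 4973*√13/13 + 493/67 = 493/67 + 4973*√13/13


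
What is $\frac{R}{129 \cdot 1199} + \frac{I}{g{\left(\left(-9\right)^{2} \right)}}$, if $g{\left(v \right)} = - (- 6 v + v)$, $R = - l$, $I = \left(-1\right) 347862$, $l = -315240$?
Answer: $- \frac{5964054578}{6960195} \approx -856.88$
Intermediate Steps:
$I = -347862$
$R = 315240$ ($R = \left(-1\right) \left(-315240\right) = 315240$)
$g{\left(v \right)} = 5 v$ ($g{\left(v \right)} = - \left(-5\right) v = 5 v$)
$\frac{R}{129 \cdot 1199} + \frac{I}{g{\left(\left(-9\right)^{2} \right)}} = \frac{315240}{129 \cdot 1199} - \frac{347862}{5 \left(-9\right)^{2}} = \frac{315240}{154671} - \frac{347862}{5 \cdot 81} = 315240 \cdot \frac{1}{154671} - \frac{347862}{405} = \frac{105080}{51557} - \frac{115954}{135} = - \frac{5964054578}{6960195}$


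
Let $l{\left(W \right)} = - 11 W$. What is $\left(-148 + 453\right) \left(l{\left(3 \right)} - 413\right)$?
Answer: $-136030$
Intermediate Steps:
$\left(-148 + 453\right) \left(l{\left(3 \right)} - 413\right) = \left(-148 + 453\right) \left(\left(-11\right) 3 - 413\right) = 305 \left(-33 - 413\right) = 305 \left(-446\right) = -136030$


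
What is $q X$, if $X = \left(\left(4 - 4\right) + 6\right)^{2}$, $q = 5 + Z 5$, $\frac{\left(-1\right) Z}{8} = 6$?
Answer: $-8460$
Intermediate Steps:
$Z = -48$ ($Z = \left(-8\right) 6 = -48$)
$q = -235$ ($q = 5 - 240 = -235$)
$X = 36$ ($X = \left(\left(4 - 4\right) + 6\right)^{2} = \left(0 + 6\right)^{2} = 6^{2} = 36$)
$q X = \left(-235\right) 36 = -8460$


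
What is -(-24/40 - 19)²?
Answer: -9604/25 ≈ -384.16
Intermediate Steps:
-(-24/40 - 19)² = -(-24*1/40 - 19)² = -(-⅗ - 19)² = -(-98/5)² = -1*9604/25 = -9604/25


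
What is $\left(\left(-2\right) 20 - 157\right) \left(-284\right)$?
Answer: $55948$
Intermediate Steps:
$\left(\left(-2\right) 20 - 157\right) \left(-284\right) = \left(-40 - 157\right) \left(-284\right) = \left(-197\right) \left(-284\right) = 55948$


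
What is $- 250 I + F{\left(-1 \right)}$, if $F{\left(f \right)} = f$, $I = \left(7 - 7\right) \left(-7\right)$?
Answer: $-1$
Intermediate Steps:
$I = 0$ ($I = 0 \left(-7\right) = 0$)
$- 250 I + F{\left(-1 \right)} = \left(-250\right) 0 - 1 = 0 - 1 = -1$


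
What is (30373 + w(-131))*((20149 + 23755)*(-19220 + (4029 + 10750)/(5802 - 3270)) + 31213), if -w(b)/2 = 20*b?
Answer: -6338704532492997/211 ≈ -3.0041e+13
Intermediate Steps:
w(b) = -40*b
(30373 + w(-131))*((20149 + 23755)*(-19220 + (4029 + 10750)/(5802 - 3270)) + 31213) = (30373 - 40*(-131))*((20149 + 23755)*(-19220 + (4029 + 10750)/(5802 - 3270)) + 31213) = (30373 + 5240)*(43904*(-19220 + 14779/2532) + 31213) = 35613*(43904*(-19220 + 14779*(1/2532)) + 31213) = 35613*(43904*(-19220 + 14779/2532) + 31213) = 35613*(43904*(-48650261/2532) + 31213) = 35613*(-533985264736/633 + 31213) = 35613*(-533965506907/633) = -6338704532492997/211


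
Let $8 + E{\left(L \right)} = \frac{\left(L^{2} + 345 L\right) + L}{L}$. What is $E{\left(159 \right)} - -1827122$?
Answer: $1827619$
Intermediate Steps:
$E{\left(L \right)} = -8 + \frac{L^{2} + 346 L}{L}$ ($E{\left(L \right)} = -8 + \frac{\left(L^{2} + 345 L\right) + L}{L} = -8 + \frac{L^{2} + 346 L}{L}$)
$E{\left(159 \right)} - -1827122 = \left(338 + 159\right) - -1827122 = 497 + 1827122 = 1827619$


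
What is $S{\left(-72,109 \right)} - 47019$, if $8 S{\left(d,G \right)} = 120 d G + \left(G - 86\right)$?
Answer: $- \frac{1317889}{8} \approx -1.6474 \cdot 10^{5}$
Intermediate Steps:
$S{\left(d,G \right)} = - \frac{43}{4} + \frac{G}{8} + 15 G d$ ($S{\left(d,G \right)} = \frac{120 d G + \left(G - 86\right)}{8} = \frac{120 G d + \left(-86 + G\right)}{8} = \frac{-86 + G + 120 G d}{8} = - \frac{43}{4} + \frac{G}{8} + 15 G d$)
$S{\left(-72,109 \right)} - 47019 = \left(- \frac{43}{4} + \frac{1}{8} \cdot 109 + 15 \cdot 109 \left(-72\right)\right) - 47019 = \left(- \frac{43}{4} + \frac{109}{8} - 117720\right) - 47019 = - \frac{941737}{8} - 47019 = - \frac{1317889}{8}$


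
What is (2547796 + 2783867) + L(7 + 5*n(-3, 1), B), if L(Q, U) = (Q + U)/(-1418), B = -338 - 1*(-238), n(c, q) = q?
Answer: 3780149111/709 ≈ 5.3317e+6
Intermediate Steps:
B = -100 (B = -338 + 238 = -100)
L(Q, U) = -Q/1418 - U/1418 (L(Q, U) = (Q + U)*(-1/1418) = -Q/1418 - U/1418)
(2547796 + 2783867) + L(7 + 5*n(-3, 1), B) = (2547796 + 2783867) + (-(7 + 5*1)/1418 - 1/1418*(-100)) = 5331663 + (-(7 + 5)/1418 + 50/709) = 5331663 + (-1/1418*12 + 50/709) = 5331663 + (-6/709 + 50/709) = 5331663 + 44/709 = 3780149111/709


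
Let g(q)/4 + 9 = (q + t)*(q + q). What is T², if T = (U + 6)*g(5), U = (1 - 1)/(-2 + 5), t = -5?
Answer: 46656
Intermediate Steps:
g(q) = -36 + 8*q*(-5 + q) (g(q) = -36 + 4*((q - 5)*(q + q)) = -36 + 4*((-5 + q)*(2*q)) = -36 + 4*(2*q*(-5 + q)) = -36 + 8*q*(-5 + q))
U = 0 (U = 0/3 = 0*(⅓) = 0)
T = -216 (T = (0 + 6)*(-36 - 40*5 + 8*5²) = 6*(-36 - 200 + 8*25) = 6*(-36 - 200 + 200) = 6*(-36) = -216)
T² = (-216)² = 46656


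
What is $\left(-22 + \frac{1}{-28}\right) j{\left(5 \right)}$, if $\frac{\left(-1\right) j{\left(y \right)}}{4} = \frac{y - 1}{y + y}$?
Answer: $\frac{1234}{35} \approx 35.257$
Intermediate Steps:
$j{\left(y \right)} = - \frac{2 \left(-1 + y\right)}{y}$ ($j{\left(y \right)} = - 4 \frac{y - 1}{y + y} = - 4 \frac{-1 + y}{2 y} = - \frac{2 \left(-1 + y\right)}{y}$)
$\left(-22 + \frac{1}{-28}\right) j{\left(5 \right)} = \left(-22 + \frac{1}{-28}\right) \left(-2 + \frac{2}{5}\right) = \left(-22 - \frac{1}{28}\right) \left(-2 + 2 \cdot \frac{1}{5}\right) = - \frac{617 \left(-2 + \frac{2}{5}\right)}{28} = \left(- \frac{617}{28}\right) \left(- \frac{8}{5}\right) = \frac{1234}{35}$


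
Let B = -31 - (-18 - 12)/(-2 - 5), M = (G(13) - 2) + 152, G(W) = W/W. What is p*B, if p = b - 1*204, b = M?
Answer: 13091/7 ≈ 1870.1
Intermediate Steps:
G(W) = 1
M = 151 (M = (1 - 2) + 152 = -1 + 152 = 151)
b = 151
B = -247/7 (B = -31 - (-30)/(-7) = -31 - (-30)*(-1)/7 = -31 - 1*30/7 = -31 - 30/7 = -247/7 ≈ -35.286)
p = -53 (p = 151 - 1*204 = 151 - 204 = -53)
p*B = -53*(-247/7) = 13091/7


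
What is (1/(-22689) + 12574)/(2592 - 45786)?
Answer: -285291485/980028666 ≈ -0.29111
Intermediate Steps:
(1/(-22689) + 12574)/(2592 - 45786) = (-1/22689 + 12574)/(-43194) = (285291485/22689)*(-1/43194) = -285291485/980028666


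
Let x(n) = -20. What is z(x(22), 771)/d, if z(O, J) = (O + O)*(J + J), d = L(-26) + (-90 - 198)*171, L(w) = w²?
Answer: 15420/12143 ≈ 1.2699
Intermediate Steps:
d = -48572 (d = (-26)² + (-90 - 198)*171 = 676 - 288*171 = 676 - 49248 = -48572)
z(O, J) = 4*J*O (z(O, J) = (2*O)*(2*J) = 4*J*O)
z(x(22), 771)/d = (4*771*(-20))/(-48572) = -61680*(-1/48572) = 15420/12143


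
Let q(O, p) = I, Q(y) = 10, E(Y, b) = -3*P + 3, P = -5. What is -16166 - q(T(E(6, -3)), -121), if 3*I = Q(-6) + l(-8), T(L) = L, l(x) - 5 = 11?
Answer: -48524/3 ≈ -16175.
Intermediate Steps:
l(x) = 16 (l(x) = 5 + 11 = 16)
E(Y, b) = 18 (E(Y, b) = -3*(-5) + 3 = 15 + 3 = 18)
I = 26/3 (I = (10 + 16)/3 = (1/3)*26 = 26/3 ≈ 8.6667)
q(O, p) = 26/3
-16166 - q(T(E(6, -3)), -121) = -16166 - 1*26/3 = -16166 - 26/3 = -48524/3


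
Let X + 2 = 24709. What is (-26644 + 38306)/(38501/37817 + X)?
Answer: 220510927/467191560 ≈ 0.47199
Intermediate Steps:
X = 24707 (X = -2 + 24709 = 24707)
(-26644 + 38306)/(38501/37817 + X) = (-26644 + 38306)/(38501/37817 + 24707) = 11662/(38501*(1/37817) + 24707) = 11662/(38501/37817 + 24707) = 11662/(934383120/37817) = 11662*(37817/934383120) = 220510927/467191560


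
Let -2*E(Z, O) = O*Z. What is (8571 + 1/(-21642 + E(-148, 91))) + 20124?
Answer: 427785059/14908 ≈ 28695.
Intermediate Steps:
E(Z, O) = -O*Z/2
(8571 + 1/(-21642 + E(-148, 91))) + 20124 = (8571 + 1/(-21642 - ½*91*(-148))) + 20124 = (8571 + 1/(-21642 + 6734)) + 20124 = (8571 + 1/(-14908)) + 20124 = (8571 - 1/14908) + 20124 = 127776467/14908 + 20124 = 427785059/14908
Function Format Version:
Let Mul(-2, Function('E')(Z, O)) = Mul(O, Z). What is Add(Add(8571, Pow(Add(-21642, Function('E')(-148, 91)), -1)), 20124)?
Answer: Rational(427785059, 14908) ≈ 28695.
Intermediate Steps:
Function('E')(Z, O) = Mul(Rational(-1, 2), O, Z) (Function('E')(Z, O) = Mul(Rational(-1, 2), Mul(O, Z)) = Mul(Rational(-1, 2), O, Z))
Add(Add(8571, Pow(Add(-21642, Function('E')(-148, 91)), -1)), 20124) = Add(Add(8571, Pow(Add(-21642, Mul(Rational(-1, 2), 91, -148)), -1)), 20124) = Add(Add(8571, Pow(Add(-21642, 6734), -1)), 20124) = Add(Add(8571, Pow(-14908, -1)), 20124) = Add(Add(8571, Rational(-1, 14908)), 20124) = Add(Rational(127776467, 14908), 20124) = Rational(427785059, 14908)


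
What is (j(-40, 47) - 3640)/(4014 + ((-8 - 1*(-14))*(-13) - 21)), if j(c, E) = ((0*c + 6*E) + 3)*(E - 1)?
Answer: 1894/783 ≈ 2.4189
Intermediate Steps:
j(c, E) = (-1 + E)*(3 + 6*E) (j(c, E) = ((0 + 6*E) + 3)*(-1 + E) = (6*E + 3)*(-1 + E) = (3 + 6*E)*(-1 + E) = (-1 + E)*(3 + 6*E))
(j(-40, 47) - 3640)/(4014 + ((-8 - 1*(-14))*(-13) - 21)) = ((-3 - 3*47 + 6*47**2) - 3640)/(4014 + ((-8 - 1*(-14))*(-13) - 21)) = ((-3 - 141 + 6*2209) - 3640)/(4014 + ((-8 + 14)*(-13) - 21)) = ((-3 - 141 + 13254) - 3640)/(4014 + (6*(-13) - 21)) = (13110 - 3640)/(4014 + (-78 - 21)) = 9470/(4014 - 99) = 9470/3915 = 9470*(1/3915) = 1894/783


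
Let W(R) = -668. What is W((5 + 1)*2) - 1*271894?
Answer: -272562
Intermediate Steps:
W((5 + 1)*2) - 1*271894 = -668 - 1*271894 = -668 - 271894 = -272562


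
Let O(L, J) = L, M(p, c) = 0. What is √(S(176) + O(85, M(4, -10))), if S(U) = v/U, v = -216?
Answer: √40546/22 ≈ 9.1527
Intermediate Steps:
S(U) = -216/U
√(S(176) + O(85, M(4, -10))) = √(-216/176 + 85) = √(-216*1/176 + 85) = √(-27/22 + 85) = √(1843/22) = √40546/22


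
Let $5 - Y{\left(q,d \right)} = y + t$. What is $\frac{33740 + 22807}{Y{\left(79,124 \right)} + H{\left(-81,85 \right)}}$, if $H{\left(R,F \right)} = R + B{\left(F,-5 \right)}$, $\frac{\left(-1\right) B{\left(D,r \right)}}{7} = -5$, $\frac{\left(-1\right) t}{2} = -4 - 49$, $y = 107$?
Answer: $- \frac{56547}{254} \approx -222.63$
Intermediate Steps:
$t = 106$ ($t = - 2 \left(-4 - 49\right) = \left(-2\right) \left(-53\right) = 106$)
$B{\left(D,r \right)} = 35$ ($B{\left(D,r \right)} = \left(-7\right) \left(-5\right) = 35$)
$Y{\left(q,d \right)} = -208$ ($Y{\left(q,d \right)} = 5 - \left(107 + 106\right) = 5 - 213 = -208$)
$H{\left(R,F \right)} = 35 + R$ ($H{\left(R,F \right)} = R + 35 = 35 + R$)
$\frac{33740 + 22807}{Y{\left(79,124 \right)} + H{\left(-81,85 \right)}} = \frac{33740 + 22807}{-208 + \left(35 - 81\right)} = \frac{56547}{-208 - 46} = \frac{56547}{-254} = 56547 \left(- \frac{1}{254}\right) = - \frac{56547}{254}$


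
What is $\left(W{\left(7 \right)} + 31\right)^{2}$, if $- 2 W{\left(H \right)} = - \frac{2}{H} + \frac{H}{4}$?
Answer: $\frac{2873025}{3136} \approx 916.14$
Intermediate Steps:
$W{\left(H \right)} = \frac{1}{H} - \frac{H}{8}$ ($W{\left(H \right)} = - \frac{- \frac{2}{H} + \frac{H}{4}}{2} = \frac{1}{H} - \frac{H}{8}$)
$\left(W{\left(7 \right)} + 31\right)^{2} = \left(\left(\frac{1}{7} - \frac{7}{8}\right) + 31\right)^{2} = \left(- \frac{41}{56} + 31\right)^{2} = \left(\frac{1695}{56}\right)^{2} = \frac{2873025}{3136}$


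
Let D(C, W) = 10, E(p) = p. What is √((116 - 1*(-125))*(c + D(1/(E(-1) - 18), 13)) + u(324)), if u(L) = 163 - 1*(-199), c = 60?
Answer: 4*√1077 ≈ 131.27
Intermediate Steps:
u(L) = 362 (u(L) = 163 + 199 = 362)
√((116 - 1*(-125))*(c + D(1/(E(-1) - 18), 13)) + u(324)) = √((116 - 1*(-125))*(60 + 10) + 362) = √((116 + 125)*70 + 362) = √(241*70 + 362) = √(16870 + 362) = √17232 = 4*√1077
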